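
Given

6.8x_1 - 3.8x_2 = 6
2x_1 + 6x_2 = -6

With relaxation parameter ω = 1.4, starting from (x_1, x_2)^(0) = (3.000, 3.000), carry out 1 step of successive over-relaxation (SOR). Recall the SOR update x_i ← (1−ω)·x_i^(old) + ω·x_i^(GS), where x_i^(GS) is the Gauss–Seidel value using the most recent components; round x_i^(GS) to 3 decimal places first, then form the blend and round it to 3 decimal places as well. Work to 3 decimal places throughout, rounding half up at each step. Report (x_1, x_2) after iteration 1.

Iteration 1:
  x_1: GS value = (6 - (-3.8)·3.000) / (6.8) = 2.559;  x_1 ← (1−ω)·3.000 + ω·2.559 = 2.383
  x_2: GS value = (-6 - (2)·2.383) / (6) = -1.794;  x_2 ← (1−ω)·3.000 + ω·-1.794 = -3.712

(2.383, -3.712)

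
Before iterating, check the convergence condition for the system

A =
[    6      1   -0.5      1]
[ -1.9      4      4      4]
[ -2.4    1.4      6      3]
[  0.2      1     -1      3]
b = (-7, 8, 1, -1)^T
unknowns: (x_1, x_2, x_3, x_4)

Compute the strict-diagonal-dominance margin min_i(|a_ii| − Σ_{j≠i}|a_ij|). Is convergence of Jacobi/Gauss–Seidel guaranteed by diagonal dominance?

row 1: |6| − (1+0.5+1) = 3.5
row 2: |4| − (1.9+4+4) = -5.9
row 3: |6| − (2.4+1.4+3) = -0.8
row 4: |3| − (0.2+1+1) = 0.8
minimum over rows = -5.9 → not strictly diagonally dominant

-5.9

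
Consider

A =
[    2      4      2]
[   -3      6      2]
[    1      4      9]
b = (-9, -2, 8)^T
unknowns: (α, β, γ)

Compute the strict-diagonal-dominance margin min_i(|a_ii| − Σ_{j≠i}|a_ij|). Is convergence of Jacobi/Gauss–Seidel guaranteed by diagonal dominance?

row 1: |2| − (4+2) = -4
row 2: |6| − (3+2) = 1
row 3: |9| − (1+4) = 4
minimum over rows = -4 → not strictly diagonally dominant

-4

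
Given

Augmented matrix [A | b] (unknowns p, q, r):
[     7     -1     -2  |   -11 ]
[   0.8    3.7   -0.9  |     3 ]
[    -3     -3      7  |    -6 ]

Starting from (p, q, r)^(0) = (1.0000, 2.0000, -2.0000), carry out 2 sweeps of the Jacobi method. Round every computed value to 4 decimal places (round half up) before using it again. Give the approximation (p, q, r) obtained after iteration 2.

Iteration 1:
  p = (-11 - (-1)·2.0000 - (-2)·-2.0000) / (7) = -1.8571
  q = (3 - (0.8)·1.0000 - (-0.9)·-2.0000) / (3.7) = 0.1081
  r = (-6 - (-3)·1.0000 - (-3)·2.0000) / (7) = 0.4286
Iteration 2:
  p = (-11 - (-1)·0.1081 - (-2)·0.4286) / (7) = -1.4335
  q = (3 - (0.8)·-1.8571 - (-0.9)·0.4286) / (3.7) = 1.3166
  r = (-6 - (-3)·-1.8571 - (-3)·0.1081) / (7) = -1.6067

(-1.4335, 1.3166, -1.6067)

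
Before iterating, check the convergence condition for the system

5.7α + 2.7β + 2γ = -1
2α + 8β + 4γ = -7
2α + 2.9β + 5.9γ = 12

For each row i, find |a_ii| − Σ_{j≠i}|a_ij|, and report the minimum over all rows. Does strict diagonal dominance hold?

row 1: |5.7| − (2.7+2) = 1
row 2: |8| − (2+4) = 2
row 3: |5.9| − (2+2.9) = 1
minimum over rows = 1 → strictly diagonally dominant (convergence guaranteed)

1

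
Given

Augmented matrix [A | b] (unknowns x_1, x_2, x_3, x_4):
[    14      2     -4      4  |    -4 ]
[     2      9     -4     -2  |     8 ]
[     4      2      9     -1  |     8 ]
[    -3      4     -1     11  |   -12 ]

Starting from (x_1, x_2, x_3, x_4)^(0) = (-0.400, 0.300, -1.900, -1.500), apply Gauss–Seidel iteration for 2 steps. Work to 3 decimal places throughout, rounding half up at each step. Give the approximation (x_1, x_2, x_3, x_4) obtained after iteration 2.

Iteration 1:
  x_1 = (-4 - (2)·0.300 - (-4)·-1.900 - (4)·-1.500) / (14) = -0.443
  x_2 = (8 - (2)·-0.443 - (-4)·-1.900 - (-2)·-1.500) / (9) = -0.190
  x_3 = (8 - (4)·-0.443 - (2)·-0.190 - (-1)·-1.500) / (9) = 0.961
  x_4 = (-12 - (-3)·-0.443 - (4)·-0.190 - (-1)·0.961) / (11) = -1.055
Iteration 2:
  x_1 = (-4 - (2)·-0.190 - (-4)·0.961 - (4)·-1.055) / (14) = 0.317
  x_2 = (8 - (2)·0.317 - (-4)·0.961 - (-2)·-1.055) / (9) = 1.011
  x_3 = (8 - (4)·0.317 - (2)·1.011 - (-1)·-1.055) / (9) = 0.406
  x_4 = (-12 - (-3)·0.317 - (4)·1.011 - (-1)·0.406) / (11) = -1.335

(0.317, 1.011, 0.406, -1.335)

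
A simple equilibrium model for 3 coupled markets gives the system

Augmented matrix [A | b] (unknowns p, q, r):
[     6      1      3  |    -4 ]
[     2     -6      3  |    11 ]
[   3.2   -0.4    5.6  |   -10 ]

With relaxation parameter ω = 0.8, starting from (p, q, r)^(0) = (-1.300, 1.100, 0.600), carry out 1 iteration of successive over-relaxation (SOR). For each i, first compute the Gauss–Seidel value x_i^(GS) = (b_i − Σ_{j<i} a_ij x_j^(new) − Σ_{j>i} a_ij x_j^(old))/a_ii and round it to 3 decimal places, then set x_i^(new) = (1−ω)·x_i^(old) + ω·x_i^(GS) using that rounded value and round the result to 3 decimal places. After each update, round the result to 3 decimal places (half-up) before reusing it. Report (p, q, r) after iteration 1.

(-1.180, -1.322, -0.845)

Iteration 1:
  p: GS value = (-4 - (1)·1.100 - (3)·0.600) / (6) = -1.150;  p ← (1−ω)·-1.300 + ω·-1.150 = -1.180
  q: GS value = (11 - (2)·-1.180 - (3)·0.600) / (-6) = -1.927;  q ← (1−ω)·1.100 + ω·-1.927 = -1.322
  r: GS value = (-10 - (3.2)·-1.180 - (-0.4)·-1.322) / (5.6) = -1.206;  r ← (1−ω)·0.600 + ω·-1.206 = -0.845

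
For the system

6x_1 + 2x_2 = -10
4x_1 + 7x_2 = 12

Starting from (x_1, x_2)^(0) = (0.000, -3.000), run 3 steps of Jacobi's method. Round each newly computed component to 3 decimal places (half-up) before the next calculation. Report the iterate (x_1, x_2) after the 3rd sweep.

Iteration 1:
  x_1 = (-10 - (2)·-3.000) / (6) = -0.667
  x_2 = (12 - (4)·0.000) / (7) = 1.714
Iteration 2:
  x_1 = (-10 - (2)·1.714) / (6) = -2.238
  x_2 = (12 - (4)·-0.667) / (7) = 2.095
Iteration 3:
  x_1 = (-10 - (2)·2.095) / (6) = -2.365
  x_2 = (12 - (4)·-2.238) / (7) = 2.993

(-2.365, 2.993)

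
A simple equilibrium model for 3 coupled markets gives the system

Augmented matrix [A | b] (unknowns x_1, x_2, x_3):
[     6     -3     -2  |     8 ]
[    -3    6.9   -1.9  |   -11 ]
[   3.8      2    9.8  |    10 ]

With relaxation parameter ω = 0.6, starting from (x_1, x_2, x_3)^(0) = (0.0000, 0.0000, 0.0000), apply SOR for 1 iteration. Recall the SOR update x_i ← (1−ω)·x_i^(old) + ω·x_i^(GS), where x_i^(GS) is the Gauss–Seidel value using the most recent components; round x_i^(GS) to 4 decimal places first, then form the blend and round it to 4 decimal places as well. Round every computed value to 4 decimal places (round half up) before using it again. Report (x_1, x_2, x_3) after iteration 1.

Iteration 1:
  x_1: GS value = (8 - (-3)·0.0000 - (-2)·0.0000) / (6) = 1.3333;  x_1 ← (1−ω)·0.0000 + ω·1.3333 = 0.8000
  x_2: GS value = (-11 - (-3)·0.8000 - (-1.9)·0.0000) / (6.9) = -1.2464;  x_2 ← (1−ω)·0.0000 + ω·-1.2464 = -0.7478
  x_3: GS value = (10 - (3.8)·0.8000 - (2)·-0.7478) / (9.8) = 0.8628;  x_3 ← (1−ω)·0.0000 + ω·0.8628 = 0.5177

(0.8000, -0.7478, 0.5177)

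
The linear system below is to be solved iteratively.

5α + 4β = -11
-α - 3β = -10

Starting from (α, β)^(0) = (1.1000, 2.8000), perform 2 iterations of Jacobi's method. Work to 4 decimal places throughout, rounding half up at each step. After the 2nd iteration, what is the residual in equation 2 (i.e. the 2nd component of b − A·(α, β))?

-0.1335

Iteration 1:
  α = (-11 - (4)·2.8000) / (5) = -4.4400
  β = (-10 - (-1)·1.1000) / (-3) = 2.9667
Iteration 2:
  α = (-11 - (4)·2.9667) / (5) = -4.5734
  β = (-10 - (-1)·-4.4400) / (-3) = 4.8133
Residual b − A·x = (-7.3862, -0.1335)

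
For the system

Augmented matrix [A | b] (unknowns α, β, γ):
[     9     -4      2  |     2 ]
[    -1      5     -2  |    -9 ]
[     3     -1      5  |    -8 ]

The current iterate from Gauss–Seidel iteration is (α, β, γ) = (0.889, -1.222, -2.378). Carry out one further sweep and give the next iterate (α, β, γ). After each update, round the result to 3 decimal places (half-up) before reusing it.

(0.208, -2.710, -2.267)

One sweep:
  α = (2 - (-4)·-1.222 - (2)·-2.378) / (9) = 0.208
  β = (-9 - (-1)·0.208 - (-2)·-2.378) / (5) = -2.710
  γ = (-8 - (3)·0.208 - (-1)·-2.710) / (5) = -2.267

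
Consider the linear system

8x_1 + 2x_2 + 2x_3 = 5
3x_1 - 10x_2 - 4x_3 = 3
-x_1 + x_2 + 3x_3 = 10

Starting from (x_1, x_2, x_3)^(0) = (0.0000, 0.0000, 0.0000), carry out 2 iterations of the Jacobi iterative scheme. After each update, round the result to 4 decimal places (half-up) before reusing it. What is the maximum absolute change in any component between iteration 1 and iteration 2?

1.1458

Iteration 1:
  x_1 = (5 - (2)·0.0000 - (2)·0.0000) / (8) = 0.6250
  x_2 = (3 - (3)·0.0000 - (-4)·0.0000) / (-10) = -0.3000
  x_3 = (10 - (-1)·0.0000 - (1)·0.0000) / (3) = 3.3333
Iteration 2:
  x_1 = (5 - (2)·-0.3000 - (2)·3.3333) / (8) = -0.1333
  x_2 = (3 - (3)·0.6250 - (-4)·3.3333) / (-10) = -1.4458
  x_3 = (10 - (-1)·0.6250 - (1)·-0.3000) / (3) = 3.6417
Change: (-0.7583, -1.1458, 0.3084) → max |·| = 1.1458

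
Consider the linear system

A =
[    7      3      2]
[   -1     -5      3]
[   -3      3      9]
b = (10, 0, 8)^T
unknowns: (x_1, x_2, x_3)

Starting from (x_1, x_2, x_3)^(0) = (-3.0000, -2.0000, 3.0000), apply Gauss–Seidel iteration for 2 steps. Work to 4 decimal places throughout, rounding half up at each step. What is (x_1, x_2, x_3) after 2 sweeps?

Iteration 1:
  x_1 = (10 - (3)·-2.0000 - (2)·3.0000) / (7) = 1.4286
  x_2 = (0 - (-1)·1.4286 - (3)·3.0000) / (-5) = 1.5143
  x_3 = (8 - (-3)·1.4286 - (3)·1.5143) / (9) = 0.8603
Iteration 2:
  x_1 = (10 - (3)·1.5143 - (2)·0.8603) / (7) = 0.5338
  x_2 = (0 - (-1)·0.5338 - (3)·0.8603) / (-5) = 0.4094
  x_3 = (8 - (-3)·0.5338 - (3)·0.4094) / (9) = 0.9304

(0.5338, 0.4094, 0.9304)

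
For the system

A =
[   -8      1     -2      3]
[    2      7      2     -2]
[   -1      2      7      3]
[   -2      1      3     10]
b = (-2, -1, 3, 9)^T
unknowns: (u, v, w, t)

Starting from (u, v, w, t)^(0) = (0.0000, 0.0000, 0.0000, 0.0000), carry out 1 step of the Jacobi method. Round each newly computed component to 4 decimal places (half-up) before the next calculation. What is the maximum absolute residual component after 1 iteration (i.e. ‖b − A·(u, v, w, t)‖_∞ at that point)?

Iteration 1:
  u = (-2 - (1)·0.0000 - (-2)·0.0000 - (3)·0.0000) / (-8) = 0.2500
  v = (-1 - (2)·0.0000 - (2)·0.0000 - (-2)·0.0000) / (7) = -0.1429
  w = (3 - (-1)·0.0000 - (2)·0.0000 - (3)·0.0000) / (7) = 0.4286
  t = (9 - (-2)·0.0000 - (1)·0.0000 - (3)·0.0000) / (10) = 0.9000
Residual b − A·x = (-1.6999, 0.4431, -2.1644, -0.6429); ∞-norm = 2.1644

2.1644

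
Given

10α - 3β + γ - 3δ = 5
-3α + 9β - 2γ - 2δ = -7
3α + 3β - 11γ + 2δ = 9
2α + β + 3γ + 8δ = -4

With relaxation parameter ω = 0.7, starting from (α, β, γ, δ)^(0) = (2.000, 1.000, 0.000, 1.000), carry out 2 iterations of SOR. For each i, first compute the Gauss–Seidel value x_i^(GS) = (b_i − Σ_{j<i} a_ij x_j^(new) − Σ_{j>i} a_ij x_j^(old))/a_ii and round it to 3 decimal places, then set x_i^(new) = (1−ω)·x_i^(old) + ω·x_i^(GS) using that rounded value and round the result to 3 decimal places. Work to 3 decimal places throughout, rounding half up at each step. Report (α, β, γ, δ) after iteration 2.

(0.762, -0.362, -0.573, -0.383)

Iteration 1:
  α: GS value = (5 - (-3)·1.000 - (1)·0.000 - (-3)·1.000) / (10) = 1.100;  α ← (1−ω)·2.000 + ω·1.100 = 1.370
  β: GS value = (-7 - (-3)·1.370 - (-2)·0.000 - (-2)·1.000) / (9) = -0.099;  β ← (1−ω)·1.000 + ω·-0.099 = 0.231
  γ: GS value = (9 - (3)·1.370 - (3)·0.231 - (2)·1.000) / (-11) = -0.200;  γ ← (1−ω)·0.000 + ω·-0.200 = -0.140
  δ: GS value = (-4 - (2)·1.370 - (1)·0.231 - (3)·-0.140) / (8) = -0.819;  δ ← (1−ω)·1.000 + ω·-0.819 = -0.273
Iteration 2:
  α: GS value = (5 - (-3)·0.231 - (1)·-0.140 - (-3)·-0.273) / (10) = 0.501;  α ← (1−ω)·1.370 + ω·0.501 = 0.762
  β: GS value = (-7 - (-3)·0.762 - (-2)·-0.140 - (-2)·-0.273) / (9) = -0.616;  β ← (1−ω)·0.231 + ω·-0.616 = -0.362
  γ: GS value = (9 - (3)·0.762 - (3)·-0.362 - (2)·-0.273) / (-11) = -0.759;  γ ← (1−ω)·-0.140 + ω·-0.759 = -0.573
  δ: GS value = (-4 - (2)·0.762 - (1)·-0.362 - (3)·-0.573) / (8) = -0.430;  δ ← (1−ω)·-0.273 + ω·-0.430 = -0.383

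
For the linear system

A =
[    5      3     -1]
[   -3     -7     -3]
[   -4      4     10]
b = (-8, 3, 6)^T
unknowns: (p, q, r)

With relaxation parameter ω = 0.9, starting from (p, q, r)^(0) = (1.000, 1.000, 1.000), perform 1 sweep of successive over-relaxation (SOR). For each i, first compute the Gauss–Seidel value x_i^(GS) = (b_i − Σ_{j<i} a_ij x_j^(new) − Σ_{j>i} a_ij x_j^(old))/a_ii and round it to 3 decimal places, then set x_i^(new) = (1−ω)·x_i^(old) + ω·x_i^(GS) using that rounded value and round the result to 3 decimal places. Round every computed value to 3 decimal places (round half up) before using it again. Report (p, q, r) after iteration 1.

(-1.700, -0.016, 0.033)

Iteration 1:
  p: GS value = (-8 - (3)·1.000 - (-1)·1.000) / (5) = -2.000;  p ← (1−ω)·1.000 + ω·-2.000 = -1.700
  q: GS value = (3 - (-3)·-1.700 - (-3)·1.000) / (-7) = -0.129;  q ← (1−ω)·1.000 + ω·-0.129 = -0.016
  r: GS value = (6 - (-4)·-1.700 - (4)·-0.016) / (10) = -0.074;  r ← (1−ω)·1.000 + ω·-0.074 = 0.033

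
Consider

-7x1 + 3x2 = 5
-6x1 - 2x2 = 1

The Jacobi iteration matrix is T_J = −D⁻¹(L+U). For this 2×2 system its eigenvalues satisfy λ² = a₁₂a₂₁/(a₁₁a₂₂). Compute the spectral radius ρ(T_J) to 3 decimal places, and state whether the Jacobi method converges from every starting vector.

a₁₂a₂₁/(a₁₁a₂₂) = (3)·(-6) / ((-7)·(-2)) = -1.285714
ρ = √|-1.285714| = √1.285714 = 1.134
ρ > 1, so Jacobi diverges

1.134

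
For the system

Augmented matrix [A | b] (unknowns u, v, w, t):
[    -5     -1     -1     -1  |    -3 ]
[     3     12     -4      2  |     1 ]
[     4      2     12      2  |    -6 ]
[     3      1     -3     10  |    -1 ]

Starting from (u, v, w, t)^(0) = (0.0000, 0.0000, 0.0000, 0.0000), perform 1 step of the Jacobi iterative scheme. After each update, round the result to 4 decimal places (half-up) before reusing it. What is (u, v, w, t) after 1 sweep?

(0.6000, 0.0833, -0.5000, -0.1000)

Iteration 1:
  u = (-3 - (-1)·0.0000 - (-1)·0.0000 - (-1)·0.0000) / (-5) = 0.6000
  v = (1 - (3)·0.0000 - (-4)·0.0000 - (2)·0.0000) / (12) = 0.0833
  w = (-6 - (4)·0.0000 - (2)·0.0000 - (2)·0.0000) / (12) = -0.5000
  t = (-1 - (3)·0.0000 - (1)·0.0000 - (-3)·0.0000) / (10) = -0.1000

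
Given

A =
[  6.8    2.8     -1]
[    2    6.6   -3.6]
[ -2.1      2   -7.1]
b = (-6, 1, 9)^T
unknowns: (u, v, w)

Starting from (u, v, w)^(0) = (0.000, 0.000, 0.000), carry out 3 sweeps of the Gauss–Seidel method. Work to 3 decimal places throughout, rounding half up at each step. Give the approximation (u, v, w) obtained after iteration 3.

Iteration 1:
  u = (-6 - (2.8)·0.000 - (-1)·0.000) / (6.8) = -0.882
  v = (1 - (2)·-0.882 - (-3.6)·0.000) / (6.6) = 0.419
  w = (9 - (-2.1)·-0.882 - (2)·0.419) / (-7.1) = -0.889
Iteration 2:
  u = (-6 - (2.8)·0.419 - (-1)·-0.889) / (6.8) = -1.186
  v = (1 - (2)·-1.186 - (-3.6)·-0.889) / (6.6) = 0.026
  w = (9 - (-2.1)·-1.186 - (2)·0.026) / (-7.1) = -0.909
Iteration 3:
  u = (-6 - (2.8)·0.026 - (-1)·-0.909) / (6.8) = -1.027
  v = (1 - (2)·-1.027 - (-3.6)·-0.909) / (6.6) = -0.033
  w = (9 - (-2.1)·-1.027 - (2)·-0.033) / (-7.1) = -0.973

(-1.027, -0.033, -0.973)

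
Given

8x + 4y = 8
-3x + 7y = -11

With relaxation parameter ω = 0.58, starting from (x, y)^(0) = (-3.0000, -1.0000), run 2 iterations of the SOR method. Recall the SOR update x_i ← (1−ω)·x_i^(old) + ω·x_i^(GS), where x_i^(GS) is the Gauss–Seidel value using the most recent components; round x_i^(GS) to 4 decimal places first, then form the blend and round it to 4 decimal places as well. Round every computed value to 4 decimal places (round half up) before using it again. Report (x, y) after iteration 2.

Iteration 1:
  x: GS value = (8 - (4)·-1.0000) / (8) = 1.5000;  x ← (1−ω)·-3.0000 + ω·1.5000 = -0.3900
  y: GS value = (-11 - (-3)·-0.3900) / (7) = -1.7386;  y ← (1−ω)·-1.0000 + ω·-1.7386 = -1.4284
Iteration 2:
  x: GS value = (8 - (4)·-1.4284) / (8) = 1.7142;  x ← (1−ω)·-0.3900 + ω·1.7142 = 0.8304
  y: GS value = (-11 - (-3)·0.8304) / (7) = -1.2155;  y ← (1−ω)·-1.4284 + ω·-1.2155 = -1.3049

(0.8304, -1.3049)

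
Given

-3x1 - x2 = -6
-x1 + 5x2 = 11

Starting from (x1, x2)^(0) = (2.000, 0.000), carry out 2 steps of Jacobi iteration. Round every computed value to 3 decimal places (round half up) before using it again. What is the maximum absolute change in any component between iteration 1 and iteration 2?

Iteration 1:
  x1 = (-6 - (-1)·0.000) / (-3) = 2.000
  x2 = (11 - (-1)·2.000) / (5) = 2.600
Iteration 2:
  x1 = (-6 - (-1)·2.600) / (-3) = 1.133
  x2 = (11 - (-1)·2.000) / (5) = 2.600
Change: (-0.867, 0.000) → max |·| = 0.867

0.867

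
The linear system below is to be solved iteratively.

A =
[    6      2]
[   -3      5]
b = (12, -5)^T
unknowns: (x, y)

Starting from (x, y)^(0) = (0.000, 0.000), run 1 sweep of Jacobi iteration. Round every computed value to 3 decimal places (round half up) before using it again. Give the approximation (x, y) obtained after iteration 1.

Iteration 1:
  x = (12 - (2)·0.000) / (6) = 2.000
  y = (-5 - (-3)·0.000) / (5) = -1.000

(2.000, -1.000)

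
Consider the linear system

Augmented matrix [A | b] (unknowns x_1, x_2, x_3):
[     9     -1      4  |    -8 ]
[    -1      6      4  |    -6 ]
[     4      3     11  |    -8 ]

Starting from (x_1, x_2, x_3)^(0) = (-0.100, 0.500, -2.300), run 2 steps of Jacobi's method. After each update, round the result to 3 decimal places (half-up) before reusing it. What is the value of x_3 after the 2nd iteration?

Iteration 1:
  x_1 = (-8 - (-1)·0.500 - (4)·-2.300) / (9) = 0.189
  x_2 = (-6 - (-1)·-0.100 - (4)·-2.300) / (6) = 0.517
  x_3 = (-8 - (4)·-0.100 - (3)·0.500) / (11) = -0.827
Iteration 2:
  x_1 = (-8 - (-1)·0.517 - (4)·-0.827) / (9) = -0.464
  x_2 = (-6 - (-1)·0.189 - (4)·-0.827) / (6) = -0.417
  x_3 = (-8 - (4)·0.189 - (3)·0.517) / (11) = -0.937

-0.937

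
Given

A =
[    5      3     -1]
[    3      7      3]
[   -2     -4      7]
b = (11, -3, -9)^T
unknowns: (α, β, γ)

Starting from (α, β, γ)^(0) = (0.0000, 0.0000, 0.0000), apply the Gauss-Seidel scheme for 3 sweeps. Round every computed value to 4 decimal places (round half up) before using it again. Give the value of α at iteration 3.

Iteration 1:
  α = (11 - (3)·0.0000 - (-1)·0.0000) / (5) = 2.2000
  β = (-3 - (3)·2.2000 - (3)·0.0000) / (7) = -1.3714
  γ = (-9 - (-2)·2.2000 - (-4)·-1.3714) / (7) = -1.4408
Iteration 2:
  α = (11 - (3)·-1.3714 - (-1)·-1.4408) / (5) = 2.7347
  β = (-3 - (3)·2.7347 - (3)·-1.4408) / (7) = -0.9831
  γ = (-9 - (-2)·2.7347 - (-4)·-0.9831) / (7) = -1.0661
Iteration 3:
  α = (11 - (3)·-0.9831 - (-1)·-1.0661) / (5) = 2.5766
  β = (-3 - (3)·2.5766 - (3)·-1.0661) / (7) = -1.0759
  γ = (-9 - (-2)·2.5766 - (-4)·-1.0759) / (7) = -1.1643

2.5766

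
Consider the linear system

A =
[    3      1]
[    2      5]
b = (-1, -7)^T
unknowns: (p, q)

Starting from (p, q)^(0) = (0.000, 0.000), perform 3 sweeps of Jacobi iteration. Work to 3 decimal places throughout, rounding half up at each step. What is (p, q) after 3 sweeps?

Iteration 1:
  p = (-1 - (1)·0.000) / (3) = -0.333
  q = (-7 - (2)·0.000) / (5) = -1.400
Iteration 2:
  p = (-1 - (1)·-1.400) / (3) = 0.133
  q = (-7 - (2)·-0.333) / (5) = -1.267
Iteration 3:
  p = (-1 - (1)·-1.267) / (3) = 0.089
  q = (-7 - (2)·0.133) / (5) = -1.453

(0.089, -1.453)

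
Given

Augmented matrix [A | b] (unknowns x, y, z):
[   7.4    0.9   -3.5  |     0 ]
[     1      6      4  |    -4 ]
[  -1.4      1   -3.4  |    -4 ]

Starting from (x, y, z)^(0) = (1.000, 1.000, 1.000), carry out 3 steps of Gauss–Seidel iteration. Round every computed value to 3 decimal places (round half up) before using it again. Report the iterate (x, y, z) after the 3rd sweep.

(0.446, -1.171, 0.648)

Iteration 1:
  x = (0 - (0.9)·1.000 - (-3.5)·1.000) / (7.4) = 0.351
  y = (-4 - (1)·0.351 - (4)·1.000) / (6) = -1.392
  z = (-4 - (-1.4)·0.351 - (1)·-1.392) / (-3.4) = 0.623
Iteration 2:
  x = (0 - (0.9)·-1.392 - (-3.5)·0.623) / (7.4) = 0.464
  y = (-4 - (1)·0.464 - (4)·0.623) / (6) = -1.159
  z = (-4 - (-1.4)·0.464 - (1)·-1.159) / (-3.4) = 0.645
Iteration 3:
  x = (0 - (0.9)·-1.159 - (-3.5)·0.645) / (7.4) = 0.446
  y = (-4 - (1)·0.446 - (4)·0.645) / (6) = -1.171
  z = (-4 - (-1.4)·0.446 - (1)·-1.171) / (-3.4) = 0.648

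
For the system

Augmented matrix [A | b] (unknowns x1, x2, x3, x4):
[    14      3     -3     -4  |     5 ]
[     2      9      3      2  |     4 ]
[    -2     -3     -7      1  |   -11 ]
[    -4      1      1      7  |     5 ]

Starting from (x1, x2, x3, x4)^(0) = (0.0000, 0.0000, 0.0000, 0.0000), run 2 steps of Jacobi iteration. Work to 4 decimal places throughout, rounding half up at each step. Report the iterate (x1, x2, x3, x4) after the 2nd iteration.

Iteration 1:
  x1 = (5 - (3)·0.0000 - (-3)·0.0000 - (-4)·0.0000) / (14) = 0.3571
  x2 = (4 - (2)·0.0000 - (3)·0.0000 - (2)·0.0000) / (9) = 0.4444
  x3 = (-11 - (-2)·0.0000 - (-3)·0.0000 - (1)·0.0000) / (-7) = 1.5714
  x4 = (5 - (-4)·0.0000 - (1)·0.0000 - (1)·0.0000) / (7) = 0.7143
Iteration 2:
  x1 = (5 - (3)·0.4444 - (-3)·1.5714 - (-4)·0.7143) / (14) = 0.8027
  x2 = (4 - (2)·0.3571 - (3)·1.5714 - (2)·0.7143) / (9) = -0.3174
  x3 = (-11 - (-2)·0.3571 - (-3)·0.4444 - (1)·0.7143) / (-7) = 1.3810
  x4 = (5 - (-4)·0.3571 - (1)·0.4444 - (1)·1.5714) / (7) = 0.6304

(0.8027, -0.3174, 1.3810, 0.6304)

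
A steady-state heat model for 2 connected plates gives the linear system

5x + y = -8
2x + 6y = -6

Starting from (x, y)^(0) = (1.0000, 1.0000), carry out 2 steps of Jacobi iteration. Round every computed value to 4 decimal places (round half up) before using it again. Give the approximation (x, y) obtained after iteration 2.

Iteration 1:
  x = (-8 - (1)·1.0000) / (5) = -1.8000
  y = (-6 - (2)·1.0000) / (6) = -1.3333
Iteration 2:
  x = (-8 - (1)·-1.3333) / (5) = -1.3333
  y = (-6 - (2)·-1.8000) / (6) = -0.4000

(-1.3333, -0.4000)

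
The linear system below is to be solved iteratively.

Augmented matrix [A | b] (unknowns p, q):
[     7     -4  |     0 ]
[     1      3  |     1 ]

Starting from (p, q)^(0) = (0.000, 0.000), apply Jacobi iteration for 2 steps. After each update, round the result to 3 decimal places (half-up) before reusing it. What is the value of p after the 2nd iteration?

Iteration 1:
  p = (0 - (-4)·0.000) / (7) = 0.000
  q = (1 - (1)·0.000) / (3) = 0.333
Iteration 2:
  p = (0 - (-4)·0.333) / (7) = 0.190
  q = (1 - (1)·0.000) / (3) = 0.333

0.190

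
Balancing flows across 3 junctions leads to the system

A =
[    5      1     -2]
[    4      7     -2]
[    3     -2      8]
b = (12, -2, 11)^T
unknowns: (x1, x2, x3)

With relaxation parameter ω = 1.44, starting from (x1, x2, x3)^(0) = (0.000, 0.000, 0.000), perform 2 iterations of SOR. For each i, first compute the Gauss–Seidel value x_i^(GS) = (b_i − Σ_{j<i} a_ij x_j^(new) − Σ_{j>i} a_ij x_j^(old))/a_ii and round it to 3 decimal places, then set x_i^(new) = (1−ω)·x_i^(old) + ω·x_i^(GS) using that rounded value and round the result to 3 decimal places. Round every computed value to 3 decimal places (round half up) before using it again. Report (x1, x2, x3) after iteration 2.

(2.264, -1.277, 0.764)

Iteration 1:
  x1: GS value = (12 - (1)·0.000 - (-2)·0.000) / (5) = 2.400;  x1 ← (1−ω)·0.000 + ω·2.400 = 3.456
  x2: GS value = (-2 - (4)·3.456 - (-2)·0.000) / (7) = -2.261;  x2 ← (1−ω)·0.000 + ω·-2.261 = -3.256
  x3: GS value = (11 - (3)·3.456 - (-2)·-3.256) / (8) = -0.735;  x3 ← (1−ω)·0.000 + ω·-0.735 = -1.058
Iteration 2:
  x1: GS value = (12 - (1)·-3.256 - (-2)·-1.058) / (5) = 2.628;  x1 ← (1−ω)·3.456 + ω·2.628 = 2.264
  x2: GS value = (-2 - (4)·2.264 - (-2)·-1.058) / (7) = -1.882;  x2 ← (1−ω)·-3.256 + ω·-1.882 = -1.277
  x3: GS value = (11 - (3)·2.264 - (-2)·-1.277) / (8) = 0.207;  x3 ← (1−ω)·-1.058 + ω·0.207 = 0.764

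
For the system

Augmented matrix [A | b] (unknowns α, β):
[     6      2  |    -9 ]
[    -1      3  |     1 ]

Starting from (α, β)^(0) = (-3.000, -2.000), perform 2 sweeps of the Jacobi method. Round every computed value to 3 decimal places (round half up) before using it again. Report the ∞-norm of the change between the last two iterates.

Iteration 1:
  α = (-9 - (2)·-2.000) / (6) = -0.833
  β = (1 - (-1)·-3.000) / (3) = -0.667
Iteration 2:
  α = (-9 - (2)·-0.667) / (6) = -1.278
  β = (1 - (-1)·-0.833) / (3) = 0.056
Change: (-0.445, 0.723) → max |·| = 0.723

0.723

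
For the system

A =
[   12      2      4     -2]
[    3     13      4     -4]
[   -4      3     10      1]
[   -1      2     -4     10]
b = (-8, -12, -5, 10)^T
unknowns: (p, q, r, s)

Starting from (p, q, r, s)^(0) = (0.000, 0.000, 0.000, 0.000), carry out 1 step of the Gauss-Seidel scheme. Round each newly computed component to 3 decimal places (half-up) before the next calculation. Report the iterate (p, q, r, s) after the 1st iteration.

(-0.667, -0.769, -0.536, 0.873)

Iteration 1:
  p = (-8 - (2)·0.000 - (4)·0.000 - (-2)·0.000) / (12) = -0.667
  q = (-12 - (3)·-0.667 - (4)·0.000 - (-4)·0.000) / (13) = -0.769
  r = (-5 - (-4)·-0.667 - (3)·-0.769 - (1)·0.000) / (10) = -0.536
  s = (10 - (-1)·-0.667 - (2)·-0.769 - (-4)·-0.536) / (10) = 0.873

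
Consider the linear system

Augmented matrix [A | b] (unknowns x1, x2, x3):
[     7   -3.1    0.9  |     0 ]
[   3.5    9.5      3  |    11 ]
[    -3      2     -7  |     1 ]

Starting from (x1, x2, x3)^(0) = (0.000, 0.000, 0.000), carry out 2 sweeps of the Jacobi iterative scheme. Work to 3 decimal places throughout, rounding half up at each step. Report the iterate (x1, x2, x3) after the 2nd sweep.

(0.531, 1.203, 0.188)

Iteration 1:
  x1 = (0 - (-3.1)·0.000 - (0.9)·0.000) / (7) = 0.000
  x2 = (11 - (3.5)·0.000 - (3)·0.000) / (9.5) = 1.158
  x3 = (1 - (-3)·0.000 - (2)·0.000) / (-7) = -0.143
Iteration 2:
  x1 = (0 - (-3.1)·1.158 - (0.9)·-0.143) / (7) = 0.531
  x2 = (11 - (3.5)·0.000 - (3)·-0.143) / (9.5) = 1.203
  x3 = (1 - (-3)·0.000 - (2)·1.158) / (-7) = 0.188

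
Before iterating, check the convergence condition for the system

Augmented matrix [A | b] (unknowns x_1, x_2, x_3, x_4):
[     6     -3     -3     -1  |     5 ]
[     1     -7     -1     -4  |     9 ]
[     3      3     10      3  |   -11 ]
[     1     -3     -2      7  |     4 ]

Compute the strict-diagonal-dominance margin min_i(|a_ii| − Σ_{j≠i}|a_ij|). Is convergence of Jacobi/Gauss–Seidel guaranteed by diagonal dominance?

row 1: |6| − (3+3+1) = -1
row 2: |-7| − (1+1+4) = 1
row 3: |10| − (3+3+3) = 1
row 4: |7| − (1+3+2) = 1
minimum over rows = -1 → not strictly diagonally dominant

-1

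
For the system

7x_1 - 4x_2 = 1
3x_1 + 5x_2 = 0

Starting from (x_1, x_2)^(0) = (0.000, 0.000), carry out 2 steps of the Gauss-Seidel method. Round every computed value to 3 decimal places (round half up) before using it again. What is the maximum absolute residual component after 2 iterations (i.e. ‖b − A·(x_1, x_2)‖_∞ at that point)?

Iteration 1:
  x_1 = (1 - (-4)·0.000) / (7) = 0.143
  x_2 = (0 - (3)·0.143) / (5) = -0.086
Iteration 2:
  x_1 = (1 - (-4)·-0.086) / (7) = 0.094
  x_2 = (0 - (3)·0.094) / (5) = -0.056
Residual b − A·x = (0.118, -0.002); ∞-norm = 0.118

0.118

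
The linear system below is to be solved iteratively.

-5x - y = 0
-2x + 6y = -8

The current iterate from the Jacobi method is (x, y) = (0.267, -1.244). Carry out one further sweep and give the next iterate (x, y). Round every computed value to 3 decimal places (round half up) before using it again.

One sweep:
  x = (0 - (-1)·-1.244) / (-5) = 0.249
  y = (-8 - (-2)·0.267) / (6) = -1.244

(0.249, -1.244)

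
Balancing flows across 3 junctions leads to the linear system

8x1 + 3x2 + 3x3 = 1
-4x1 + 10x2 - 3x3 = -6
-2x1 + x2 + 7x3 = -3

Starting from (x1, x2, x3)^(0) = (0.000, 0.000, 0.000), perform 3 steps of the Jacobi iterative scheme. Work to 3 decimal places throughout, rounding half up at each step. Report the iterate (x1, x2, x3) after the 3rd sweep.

(0.495, -0.488, -0.186)

Iteration 1:
  x1 = (1 - (3)·0.000 - (3)·0.000) / (8) = 0.125
  x2 = (-6 - (-4)·0.000 - (-3)·0.000) / (10) = -0.600
  x3 = (-3 - (-2)·0.000 - (1)·0.000) / (7) = -0.429
Iteration 2:
  x1 = (1 - (3)·-0.600 - (3)·-0.429) / (8) = 0.511
  x2 = (-6 - (-4)·0.125 - (-3)·-0.429) / (10) = -0.679
  x3 = (-3 - (-2)·0.125 - (1)·-0.600) / (7) = -0.307
Iteration 3:
  x1 = (1 - (3)·-0.679 - (3)·-0.307) / (8) = 0.495
  x2 = (-6 - (-4)·0.511 - (-3)·-0.307) / (10) = -0.488
  x3 = (-3 - (-2)·0.511 - (1)·-0.679) / (7) = -0.186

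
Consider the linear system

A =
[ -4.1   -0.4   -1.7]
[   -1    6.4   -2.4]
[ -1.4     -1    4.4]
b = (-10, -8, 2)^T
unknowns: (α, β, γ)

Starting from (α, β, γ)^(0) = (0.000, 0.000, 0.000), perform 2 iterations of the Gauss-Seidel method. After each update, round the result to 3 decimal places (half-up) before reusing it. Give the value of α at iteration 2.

2.095

Iteration 1:
  α = (-10 - (-0.4)·0.000 - (-1.7)·0.000) / (-4.1) = 2.439
  β = (-8 - (-1)·2.439 - (-2.4)·0.000) / (6.4) = -0.869
  γ = (2 - (-1.4)·2.439 - (-1)·-0.869) / (4.4) = 1.033
Iteration 2:
  α = (-10 - (-0.4)·-0.869 - (-1.7)·1.033) / (-4.1) = 2.095
  β = (-8 - (-1)·2.095 - (-2.4)·1.033) / (6.4) = -0.535
  γ = (2 - (-1.4)·2.095 - (-1)·-0.535) / (4.4) = 1.000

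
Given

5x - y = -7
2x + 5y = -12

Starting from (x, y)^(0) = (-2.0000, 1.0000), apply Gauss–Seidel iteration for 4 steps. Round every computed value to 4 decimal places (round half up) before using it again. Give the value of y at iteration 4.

Iteration 1:
  x = (-7 - (-1)·1.0000) / (5) = -1.2000
  y = (-12 - (2)·-1.2000) / (5) = -1.9200
Iteration 2:
  x = (-7 - (-1)·-1.9200) / (5) = -1.7840
  y = (-12 - (2)·-1.7840) / (5) = -1.6864
Iteration 3:
  x = (-7 - (-1)·-1.6864) / (5) = -1.7373
  y = (-12 - (2)·-1.7373) / (5) = -1.7051
Iteration 4:
  x = (-7 - (-1)·-1.7051) / (5) = -1.7410
  y = (-12 - (2)·-1.7410) / (5) = -1.7036

-1.7036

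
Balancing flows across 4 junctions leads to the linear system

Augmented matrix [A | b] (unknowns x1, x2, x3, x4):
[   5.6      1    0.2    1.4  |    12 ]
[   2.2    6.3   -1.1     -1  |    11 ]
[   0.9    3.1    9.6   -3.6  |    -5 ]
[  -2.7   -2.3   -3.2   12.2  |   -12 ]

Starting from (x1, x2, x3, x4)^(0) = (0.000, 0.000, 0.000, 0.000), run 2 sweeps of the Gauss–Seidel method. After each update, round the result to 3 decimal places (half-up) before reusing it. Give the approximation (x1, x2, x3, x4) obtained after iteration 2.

(2.151, 0.718, -1.177, -0.681)

Iteration 1:
  x1 = (12 - (1)·0.000 - (0.2)·0.000 - (1.4)·0.000) / (5.6) = 2.143
  x2 = (11 - (2.2)·2.143 - (-1.1)·0.000 - (-1)·0.000) / (6.3) = 0.998
  x3 = (-5 - (0.9)·2.143 - (3.1)·0.998 - (-3.6)·0.000) / (9.6) = -1.044
  x4 = (-12 - (-2.7)·2.143 - (-2.3)·0.998 - (-3.2)·-1.044) / (12.2) = -0.595
Iteration 2:
  x1 = (12 - (1)·0.998 - (0.2)·-1.044 - (1.4)·-0.595) / (5.6) = 2.151
  x2 = (11 - (2.2)·2.151 - (-1.1)·-1.044 - (-1)·-0.595) / (6.3) = 0.718
  x3 = (-5 - (0.9)·2.151 - (3.1)·0.718 - (-3.6)·-0.595) / (9.6) = -1.177
  x4 = (-12 - (-2.7)·2.151 - (-2.3)·0.718 - (-3.2)·-1.177) / (12.2) = -0.681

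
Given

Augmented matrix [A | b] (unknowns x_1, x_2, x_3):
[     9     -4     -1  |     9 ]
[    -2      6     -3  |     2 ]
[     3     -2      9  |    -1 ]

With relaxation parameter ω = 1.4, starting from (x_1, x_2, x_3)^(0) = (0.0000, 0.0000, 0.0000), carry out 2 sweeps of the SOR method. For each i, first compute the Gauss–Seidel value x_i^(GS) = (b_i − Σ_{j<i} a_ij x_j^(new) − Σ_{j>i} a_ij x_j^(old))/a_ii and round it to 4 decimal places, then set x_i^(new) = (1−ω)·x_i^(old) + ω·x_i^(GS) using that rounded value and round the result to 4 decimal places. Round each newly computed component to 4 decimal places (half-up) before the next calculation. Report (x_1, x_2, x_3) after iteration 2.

(1.4652, 0.3801, -0.5368)

Iteration 1:
  x_1: GS value = (9 - (-4)·0.0000 - (-1)·0.0000) / (9) = 1.0000;  x_1 ← (1−ω)·0.0000 + ω·1.0000 = 1.4000
  x_2: GS value = (2 - (-2)·1.4000 - (-3)·0.0000) / (6) = 0.8000;  x_2 ← (1−ω)·0.0000 + ω·0.8000 = 1.1200
  x_3: GS value = (-1 - (3)·1.4000 - (-2)·1.1200) / (9) = -0.3289;  x_3 ← (1−ω)·0.0000 + ω·-0.3289 = -0.4605
Iteration 2:
  x_1: GS value = (9 - (-4)·1.1200 - (-1)·-0.4605) / (9) = 1.4466;  x_1 ← (1−ω)·1.4000 + ω·1.4466 = 1.4652
  x_2: GS value = (2 - (-2)·1.4652 - (-3)·-0.4605) / (6) = 0.5915;  x_2 ← (1−ω)·1.1200 + ω·0.5915 = 0.3801
  x_3: GS value = (-1 - (3)·1.4652 - (-2)·0.3801) / (9) = -0.5150;  x_3 ← (1−ω)·-0.4605 + ω·-0.5150 = -0.5368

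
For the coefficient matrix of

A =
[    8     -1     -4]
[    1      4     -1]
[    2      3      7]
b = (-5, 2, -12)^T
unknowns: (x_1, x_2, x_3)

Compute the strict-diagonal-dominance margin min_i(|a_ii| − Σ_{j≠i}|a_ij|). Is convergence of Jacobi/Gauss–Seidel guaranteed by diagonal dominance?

2

row 1: |8| − (1+4) = 3
row 2: |4| − (1+1) = 2
row 3: |7| − (2+3) = 2
minimum over rows = 2 → strictly diagonally dominant (convergence guaranteed)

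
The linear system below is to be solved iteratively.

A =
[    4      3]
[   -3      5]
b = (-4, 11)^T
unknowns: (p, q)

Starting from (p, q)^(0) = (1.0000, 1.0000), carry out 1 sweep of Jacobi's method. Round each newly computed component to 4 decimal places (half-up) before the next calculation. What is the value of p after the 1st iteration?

-1.7500

Iteration 1:
  p = (-4 - (3)·1.0000) / (4) = -1.7500
  q = (11 - (-3)·1.0000) / (5) = 2.8000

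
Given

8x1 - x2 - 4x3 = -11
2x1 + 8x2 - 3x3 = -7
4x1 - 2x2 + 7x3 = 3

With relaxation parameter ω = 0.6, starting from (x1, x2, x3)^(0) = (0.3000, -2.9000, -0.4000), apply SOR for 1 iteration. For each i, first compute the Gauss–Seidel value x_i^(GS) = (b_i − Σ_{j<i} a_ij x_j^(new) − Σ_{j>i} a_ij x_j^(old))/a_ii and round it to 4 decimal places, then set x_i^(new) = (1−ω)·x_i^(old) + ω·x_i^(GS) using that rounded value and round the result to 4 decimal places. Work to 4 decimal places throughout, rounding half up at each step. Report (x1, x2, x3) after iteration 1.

Iteration 1:
  x1: GS value = (-11 - (-1)·-2.9000 - (-4)·-0.4000) / (8) = -1.9375;  x1 ← (1−ω)·0.3000 + ω·-1.9375 = -1.0425
  x2: GS value = (-7 - (2)·-1.0425 - (-3)·-0.4000) / (8) = -0.7644;  x2 ← (1−ω)·-2.9000 + ω·-0.7644 = -1.6186
  x3: GS value = (3 - (4)·-1.0425 - (-2)·-1.6186) / (7) = 0.5618;  x3 ← (1−ω)·-0.4000 + ω·0.5618 = 0.1771

(-1.0425, -1.6186, 0.1771)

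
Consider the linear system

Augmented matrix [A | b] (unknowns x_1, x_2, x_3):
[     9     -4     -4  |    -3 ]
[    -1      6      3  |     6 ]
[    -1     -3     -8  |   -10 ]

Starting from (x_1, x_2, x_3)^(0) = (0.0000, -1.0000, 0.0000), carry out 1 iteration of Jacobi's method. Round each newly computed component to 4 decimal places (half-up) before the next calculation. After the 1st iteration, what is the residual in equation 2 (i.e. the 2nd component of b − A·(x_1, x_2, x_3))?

-5.6528

Iteration 1:
  x_1 = (-3 - (-4)·-1.0000 - (-4)·0.0000) / (9) = -0.7778
  x_2 = (6 - (-1)·0.0000 - (3)·0.0000) / (6) = 1.0000
  x_3 = (-10 - (-1)·0.0000 - (-3)·-1.0000) / (-8) = 1.6250
Residual b − A·x = (14.5002, -5.6528, 5.2222)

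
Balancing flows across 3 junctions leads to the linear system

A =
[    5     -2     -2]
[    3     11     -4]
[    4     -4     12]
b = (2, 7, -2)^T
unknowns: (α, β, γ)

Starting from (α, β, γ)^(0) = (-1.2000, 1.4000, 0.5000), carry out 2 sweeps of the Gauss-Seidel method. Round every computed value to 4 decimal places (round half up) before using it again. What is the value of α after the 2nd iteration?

Iteration 1:
  α = (2 - (-2)·1.4000 - (-2)·0.5000) / (5) = 1.1600
  β = (7 - (3)·1.1600 - (-4)·0.5000) / (11) = 0.5018
  γ = (-2 - (4)·1.1600 - (-4)·0.5018) / (12) = -0.3861
Iteration 2:
  α = (2 - (-2)·0.5018 - (-2)·-0.3861) / (5) = 0.4463
  β = (7 - (3)·0.4463 - (-4)·-0.3861) / (11) = 0.3742
  γ = (-2 - (4)·0.4463 - (-4)·0.3742) / (12) = -0.1907

0.4463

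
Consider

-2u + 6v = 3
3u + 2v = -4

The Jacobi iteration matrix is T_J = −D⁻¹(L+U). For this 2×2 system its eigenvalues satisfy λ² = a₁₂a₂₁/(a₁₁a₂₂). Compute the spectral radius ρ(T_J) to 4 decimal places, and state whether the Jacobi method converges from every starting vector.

2.1213

a₁₂a₂₁/(a₁₁a₂₂) = (6)·(3) / ((-2)·(2)) = -4.500000
ρ = √|-4.500000| = √4.500000 = 2.1213
ρ > 1, so Jacobi diverges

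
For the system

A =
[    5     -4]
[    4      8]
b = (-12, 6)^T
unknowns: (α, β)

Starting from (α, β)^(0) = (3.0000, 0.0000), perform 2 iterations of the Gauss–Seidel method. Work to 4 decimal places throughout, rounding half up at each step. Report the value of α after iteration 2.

Iteration 1:
  α = (-12 - (-4)·0.0000) / (5) = -2.4000
  β = (6 - (4)·-2.4000) / (8) = 1.9500
Iteration 2:
  α = (-12 - (-4)·1.9500) / (5) = -0.8400
  β = (6 - (4)·-0.8400) / (8) = 1.1700

-0.8400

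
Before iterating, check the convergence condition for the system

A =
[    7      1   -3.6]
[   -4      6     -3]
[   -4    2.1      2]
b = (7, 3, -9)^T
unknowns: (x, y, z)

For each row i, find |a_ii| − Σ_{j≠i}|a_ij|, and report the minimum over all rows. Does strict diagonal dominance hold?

-4.1

row 1: |7| − (1+3.6) = 2.4
row 2: |6| − (4+3) = -1
row 3: |2| − (4+2.1) = -4.1
minimum over rows = -4.1 → not strictly diagonally dominant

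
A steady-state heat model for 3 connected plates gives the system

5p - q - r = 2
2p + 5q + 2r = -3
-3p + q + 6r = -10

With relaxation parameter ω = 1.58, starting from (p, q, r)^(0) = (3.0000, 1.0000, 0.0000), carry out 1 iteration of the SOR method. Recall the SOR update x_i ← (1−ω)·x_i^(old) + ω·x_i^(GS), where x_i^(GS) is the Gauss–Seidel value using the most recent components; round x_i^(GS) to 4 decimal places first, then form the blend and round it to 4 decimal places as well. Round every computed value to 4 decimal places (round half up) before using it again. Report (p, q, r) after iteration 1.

Iteration 1:
  p: GS value = (2 - (-1)·1.0000 - (-1)·0.0000) / (5) = 0.6000;  p ← (1−ω)·3.0000 + ω·0.6000 = -0.7920
  q: GS value = (-3 - (2)·-0.7920 - (2)·0.0000) / (5) = -0.2832;  q ← (1−ω)·1.0000 + ω·-0.2832 = -1.0275
  r: GS value = (-10 - (-3)·-0.7920 - (1)·-1.0275) / (6) = -1.8914;  r ← (1−ω)·0.0000 + ω·-1.8914 = -2.9884

(-0.7920, -1.0275, -2.9884)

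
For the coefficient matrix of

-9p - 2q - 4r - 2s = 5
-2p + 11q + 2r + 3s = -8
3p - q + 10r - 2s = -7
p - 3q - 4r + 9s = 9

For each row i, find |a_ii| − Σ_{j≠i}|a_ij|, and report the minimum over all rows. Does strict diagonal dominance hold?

1

row 1: |-9| − (2+4+2) = 1
row 2: |11| − (2+2+3) = 4
row 3: |10| − (3+1+2) = 4
row 4: |9| − (1+3+4) = 1
minimum over rows = 1 → strictly diagonally dominant (convergence guaranteed)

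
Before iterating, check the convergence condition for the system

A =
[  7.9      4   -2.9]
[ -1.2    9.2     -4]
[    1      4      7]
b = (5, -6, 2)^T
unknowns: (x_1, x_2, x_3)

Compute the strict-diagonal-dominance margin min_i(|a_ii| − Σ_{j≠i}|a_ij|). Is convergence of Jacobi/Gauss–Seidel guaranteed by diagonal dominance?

1

row 1: |7.9| − (4+2.9) = 1
row 2: |9.2| − (1.2+4) = 4
row 3: |7| − (1+4) = 2
minimum over rows = 1 → strictly diagonally dominant (convergence guaranteed)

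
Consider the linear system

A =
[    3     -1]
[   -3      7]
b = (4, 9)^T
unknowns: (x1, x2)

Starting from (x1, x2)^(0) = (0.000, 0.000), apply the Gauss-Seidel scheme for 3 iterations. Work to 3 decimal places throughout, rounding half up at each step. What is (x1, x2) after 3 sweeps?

Iteration 1:
  x1 = (4 - (-1)·0.000) / (3) = 1.333
  x2 = (9 - (-3)·1.333) / (7) = 1.857
Iteration 2:
  x1 = (4 - (-1)·1.857) / (3) = 1.952
  x2 = (9 - (-3)·1.952) / (7) = 2.122
Iteration 3:
  x1 = (4 - (-1)·2.122) / (3) = 2.041
  x2 = (9 - (-3)·2.041) / (7) = 2.160

(2.041, 2.160)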